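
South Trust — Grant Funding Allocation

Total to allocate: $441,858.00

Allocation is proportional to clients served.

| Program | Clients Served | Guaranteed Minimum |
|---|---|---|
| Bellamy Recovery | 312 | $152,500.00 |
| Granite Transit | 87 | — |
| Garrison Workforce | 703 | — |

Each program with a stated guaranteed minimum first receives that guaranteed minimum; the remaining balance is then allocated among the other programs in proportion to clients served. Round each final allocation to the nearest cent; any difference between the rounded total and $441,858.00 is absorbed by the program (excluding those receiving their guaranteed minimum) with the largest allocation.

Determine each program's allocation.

Bellamy Recovery: $152,500.00; Granite Transit: $31,866.01; Garrison Workforce: $257,491.99

Fund the minimums — Bellamy Recovery $152,500.00. Remaining pool $289,358.00.
Remaining pool split over remaining clients served 790: Granite Transit 31,866.0076 → $31,866.01; Garrison Workforce 257,491.9924 → $257,491.99.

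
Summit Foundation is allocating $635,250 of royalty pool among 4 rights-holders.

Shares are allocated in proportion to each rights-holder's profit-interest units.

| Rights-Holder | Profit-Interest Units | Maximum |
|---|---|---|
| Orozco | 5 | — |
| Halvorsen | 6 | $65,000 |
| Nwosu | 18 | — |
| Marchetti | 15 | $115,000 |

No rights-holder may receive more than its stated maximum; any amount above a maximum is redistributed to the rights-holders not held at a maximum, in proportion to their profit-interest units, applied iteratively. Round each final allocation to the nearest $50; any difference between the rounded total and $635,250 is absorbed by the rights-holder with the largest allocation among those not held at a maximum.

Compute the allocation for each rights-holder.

Orozco: $98,950 | Halvorsen: $65,000 | Nwosu: $356,300 | Marchetti: $115,000

Profit-interest units total: 44.
Pro-rata shares before constraints: Orozco 72,187.50; Halvorsen 86,625.00; Nwosu 259,875.00; Marchetti 216,562.50.
Capped: Halvorsen ($65,000), Marchetti ($115,000); residual $455,250 reallocated over remaining profit-interest units 23.
Remaining shares: Orozco 98,967.39 → $98,950; Nwosu 356,282.61 → $356,300.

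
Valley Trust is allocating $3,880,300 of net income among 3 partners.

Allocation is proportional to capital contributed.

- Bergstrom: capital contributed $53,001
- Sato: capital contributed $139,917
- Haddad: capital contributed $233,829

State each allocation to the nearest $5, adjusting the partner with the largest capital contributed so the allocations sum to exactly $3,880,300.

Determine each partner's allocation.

Bergstrom: $481,925 · Sato: $1,272,230 · Haddad: $2,126,145

Sum of capital contributed: 53,001 + 139,917 + 233,829 = 426,747.
Unrounded shares: Bergstrom 481,924.37; Sato 1,272,229.06; Haddad 2,126,146.57.
Rounded to nearest $5: Bergstrom $481,925; Sato $1,272,230; Haddad $2,126,145. Sum = $3,880,300.
Rounded total matches; no reconciliation needed.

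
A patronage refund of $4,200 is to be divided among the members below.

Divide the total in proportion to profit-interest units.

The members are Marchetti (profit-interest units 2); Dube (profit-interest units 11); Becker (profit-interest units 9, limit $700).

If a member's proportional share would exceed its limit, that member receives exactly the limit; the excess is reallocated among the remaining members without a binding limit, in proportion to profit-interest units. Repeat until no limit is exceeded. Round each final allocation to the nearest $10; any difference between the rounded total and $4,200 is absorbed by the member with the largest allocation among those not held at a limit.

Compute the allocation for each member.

Combined profit-interest units = 22.
Pro-rata shares before constraints: Marchetti 381.82; Dube 2,100.00; Becker 1,718.18.
Capped: Becker ($700); balance $3,500 reallocated over remaining profit-interest units 13.
Remaining shares: Marchetti 538.46 → $540; Dube 2,961.54 → $2,960.

Marchetti: $540; Dube: $2,960; Becker: $700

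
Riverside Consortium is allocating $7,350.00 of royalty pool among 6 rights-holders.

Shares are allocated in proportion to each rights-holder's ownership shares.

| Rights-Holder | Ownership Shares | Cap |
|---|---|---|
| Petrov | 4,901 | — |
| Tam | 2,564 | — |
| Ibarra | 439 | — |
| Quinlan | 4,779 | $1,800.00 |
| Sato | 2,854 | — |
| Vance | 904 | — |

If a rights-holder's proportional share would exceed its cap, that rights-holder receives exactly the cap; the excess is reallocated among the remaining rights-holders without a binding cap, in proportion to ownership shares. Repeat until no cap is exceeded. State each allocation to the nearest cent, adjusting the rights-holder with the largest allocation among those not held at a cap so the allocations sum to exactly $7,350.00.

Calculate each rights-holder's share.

Ownership shares total: 16,441.
Unconstrained shares: Petrov 2,191.0072; Tam 1,146.2441; Ibarra 196.2563; Quinlan 2,136.4668; Sato 1,275.8895; Vance 404.1360.
Capped: Quinlan ($1,800.00); balance $5,550.00 reallocated over remaining ownership shares 11,662.
Remaining shares: Petrov 2,332.4087 → $2,332.41; Tam 1,220.2195 → $1,220.22; Ibarra 208.9221 → $208.92; Sato 1,358.2319 → $1,358.23; Vance 430.2178 → $430.22.

Petrov: $2,332.41 · Tam: $1,220.22 · Ibarra: $208.92 · Quinlan: $1,800.00 · Sato: $1,358.23 · Vance: $430.22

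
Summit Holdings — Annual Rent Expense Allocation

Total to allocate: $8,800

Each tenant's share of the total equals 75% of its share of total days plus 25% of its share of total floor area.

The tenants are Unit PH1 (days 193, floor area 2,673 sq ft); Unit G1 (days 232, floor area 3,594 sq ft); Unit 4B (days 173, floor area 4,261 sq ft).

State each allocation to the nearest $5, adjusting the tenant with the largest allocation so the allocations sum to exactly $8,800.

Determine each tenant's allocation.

Days total 598; floor area total 10,528.
Combined weights (75% days + 25% floor area): Unit PH1 0.3055; Unit G1 0.3763; Unit 4B 0.3182.
Unrounded shares: Unit PH1 2,688.67; Unit G1 3,311.56; Unit 4B 2,799.77.
After rounding ($5): Unit PH1 $2,690; Unit G1 $3,310; Unit 4B $2,800. Sum = $8,800.
Sum already equals the total — no adjustment.

Unit PH1: $2,690 · Unit G1: $3,310 · Unit 4B: $2,800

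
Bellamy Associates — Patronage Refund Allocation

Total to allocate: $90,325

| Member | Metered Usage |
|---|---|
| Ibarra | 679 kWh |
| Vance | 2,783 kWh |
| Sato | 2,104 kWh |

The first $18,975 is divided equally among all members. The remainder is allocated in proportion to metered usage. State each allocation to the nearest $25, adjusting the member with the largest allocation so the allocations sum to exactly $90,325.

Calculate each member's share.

Equal tier: $18,975 ÷ 3 = $6,325 apiece.
Remainder $71,350 by metered usage (total 5,566): Ibarra 8,704.03 → $8,700; Vance 35,675.00 → $35,675; Sato 26,970.97 → $26,975.
Totals: Ibarra $6,325 + $8,700 = $15,025; Vance $6,325 + $35,675 = $42,000; Sato $6,325 + $26,975 = $33,300.

Ibarra: $15,025; Vance: $42,000; Sato: $33,300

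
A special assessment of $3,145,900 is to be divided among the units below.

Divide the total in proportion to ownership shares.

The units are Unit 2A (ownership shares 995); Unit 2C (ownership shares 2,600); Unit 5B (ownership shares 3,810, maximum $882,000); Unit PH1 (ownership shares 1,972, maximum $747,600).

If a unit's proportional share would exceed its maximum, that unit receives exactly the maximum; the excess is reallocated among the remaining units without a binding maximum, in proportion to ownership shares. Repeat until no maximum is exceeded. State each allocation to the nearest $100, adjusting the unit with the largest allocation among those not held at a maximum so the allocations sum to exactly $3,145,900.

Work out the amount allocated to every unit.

Unit 2A: $419,700 · Unit 2C: $1,096,600 · Unit 5B: $882,000 · Unit PH1: $747,600

Sum of ownership shares: 9,377.
Pro-rata shares before constraints: Unit 2A 333,813.64; Unit 2C 872,276.85; Unit 5B 1,278,221.07; Unit PH1 661,588.44.
Held at cap: Unit 5B ($882,000); balance $2,263,900 reallocated over remaining ownership shares 5,567.
Held at cap: Unit PH1 ($747,600); balance $1,516,300 reallocated over remaining ownership shares 3,595.
Shares after redistribution: Unit 2A 419,671.35 → $419,700; Unit 2C 1,096,628.65 → $1,096,600.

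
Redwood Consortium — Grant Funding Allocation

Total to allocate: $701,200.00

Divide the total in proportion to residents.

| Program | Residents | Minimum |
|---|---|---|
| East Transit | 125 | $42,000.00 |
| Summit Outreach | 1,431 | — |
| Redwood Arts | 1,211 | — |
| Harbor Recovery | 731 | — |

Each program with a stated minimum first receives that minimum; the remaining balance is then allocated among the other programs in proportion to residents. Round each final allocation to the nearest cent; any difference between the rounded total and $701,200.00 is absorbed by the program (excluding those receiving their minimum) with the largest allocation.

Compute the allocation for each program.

East Transit: $42,000.00 | Summit Outreach: $279,666.52 | Redwood Arts: $236,670.98 | Harbor Recovery: $142,862.50

Guaranteed amounts: East Transit $42,000.00. Remaining pool $659,200.00.
Remaining pool split over remaining residents 3,373: Summit Outreach 279,666.5283 → $279,666.53; Redwood Arts 236,670.9754 → $236,670.98; Harbor Recovery 142,862.4963 → $142,862.50.
Rounding difference −$0.01 applied to Summit Outreach → $279,666.52.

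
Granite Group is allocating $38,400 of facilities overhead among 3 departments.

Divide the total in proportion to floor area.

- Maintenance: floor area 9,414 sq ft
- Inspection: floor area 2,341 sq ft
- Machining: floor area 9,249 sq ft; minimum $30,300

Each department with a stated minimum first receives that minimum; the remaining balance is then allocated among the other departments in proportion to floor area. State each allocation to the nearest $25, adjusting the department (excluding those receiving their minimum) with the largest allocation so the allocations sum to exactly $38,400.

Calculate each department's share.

Maintenance: $6,475 · Inspection: $1,625 · Machining: $30,300

Guaranteed amounts: Machining $30,300. Balance $8,100.
Balance split over remaining floor area 11,755: Maintenance 6,486.89 → $6,475; Inspection 1,613.11 → $1,625.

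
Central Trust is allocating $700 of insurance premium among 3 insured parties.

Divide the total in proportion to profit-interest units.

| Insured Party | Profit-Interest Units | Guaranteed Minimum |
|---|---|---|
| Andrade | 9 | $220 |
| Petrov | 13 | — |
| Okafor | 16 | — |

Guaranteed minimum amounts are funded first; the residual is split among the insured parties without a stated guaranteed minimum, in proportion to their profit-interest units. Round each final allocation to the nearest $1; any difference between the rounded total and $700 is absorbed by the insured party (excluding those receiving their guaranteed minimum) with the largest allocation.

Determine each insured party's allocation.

Andrade: $220 | Petrov: $215 | Okafor: $265

Guaranteed amounts: Andrade $220. Balance $480.
Balance split over remaining profit-interest units 29: Petrov 215.17 → $215; Okafor 264.83 → $265.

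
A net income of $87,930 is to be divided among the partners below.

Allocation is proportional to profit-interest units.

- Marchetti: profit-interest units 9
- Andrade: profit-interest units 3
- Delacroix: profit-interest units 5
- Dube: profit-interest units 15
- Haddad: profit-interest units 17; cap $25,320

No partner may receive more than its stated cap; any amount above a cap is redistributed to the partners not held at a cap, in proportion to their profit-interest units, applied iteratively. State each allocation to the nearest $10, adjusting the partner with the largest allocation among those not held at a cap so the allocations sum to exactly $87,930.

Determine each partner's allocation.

Marchetti: $17,610 | Andrade: $5,870 | Delacroix: $9,780 | Dube: $29,350 | Haddad: $25,320

Combined profit-interest units = 49.
Unconstrained shares: Marchetti 16,150.41; Andrade 5,383.47; Delacroix 8,972.45; Dube 26,917.35; Haddad 30,506.33.
Capped: Haddad ($25,320); residual $62,610 reallocated over remaining profit-interest units 32.
Shares after redistribution: Marchetti 17,609.06 → $17,610; Andrade 5,869.69 → $5,870; Delacroix 9,782.81 → $9,780; Dube 29,348.44 → $29,350.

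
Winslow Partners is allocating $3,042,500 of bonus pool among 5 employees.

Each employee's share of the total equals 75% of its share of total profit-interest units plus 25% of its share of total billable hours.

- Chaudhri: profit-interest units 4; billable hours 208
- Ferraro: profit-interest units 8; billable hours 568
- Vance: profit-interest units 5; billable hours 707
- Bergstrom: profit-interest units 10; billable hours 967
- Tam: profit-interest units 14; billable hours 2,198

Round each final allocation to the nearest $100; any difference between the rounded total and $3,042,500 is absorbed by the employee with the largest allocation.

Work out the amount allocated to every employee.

Chaudhri: $256,700; Ferraro: $538,200; Vance: $394,000; Bergstrom: $714,800; Tam: $1,138,800

Profit-interest units total 41; billable hours total 4,648.
Combined weights (75% profit-interest units + 25% billable hours): Chaudhri 0.0844; Ferraro 0.1769; Vance 0.1295; Bergstrom 0.2349; Tam 0.3743.
Unrounded shares: Chaudhri 256,660.25; Ferraro 538,194.63; Vance 393,974.92; Bergstrom 714,800.23; Tam 1,138,869.98.
At nearest $100: Chaudhri $256,700; Ferraro $538,200; Vance $394,000; Bergstrom $714,800; Tam $1,138,900. Sum = $3,042,600.
Difference $3,042,500 − $3,042,600 = −$100 applied to largest allocation (Tam): Tam becomes $1,138,800.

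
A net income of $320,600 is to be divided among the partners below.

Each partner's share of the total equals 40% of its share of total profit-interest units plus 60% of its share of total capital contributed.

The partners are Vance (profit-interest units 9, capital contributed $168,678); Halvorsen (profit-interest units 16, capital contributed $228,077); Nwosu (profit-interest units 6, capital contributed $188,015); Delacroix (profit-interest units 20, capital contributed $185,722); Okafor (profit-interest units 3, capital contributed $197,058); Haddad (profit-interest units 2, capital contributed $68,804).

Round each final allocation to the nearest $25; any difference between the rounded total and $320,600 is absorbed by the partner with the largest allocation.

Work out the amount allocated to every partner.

Profit-interest units total 56; capital contributed total 1,036,354.
Composite weights (40% profit-interest units + 60% capital contributed): Vance 0.1619; Halvorsen 0.2463; Nwosu 0.1517; Delacroix 0.2504; Okafor 0.1355; Haddad 0.0541.
Pro-rata amounts: Vance 51,918.70; Halvorsen 78,973.89; Nwosu 48,637.89; Delacroix 80,272.28; Okafor 43,446.38; Haddad 17,350.87.
Rounded to nearest $25: Vance $51,925; Halvorsen $78,975; Nwosu $48,650; Delacroix $80,275; Okafor $43,450; Haddad $17,350. Sum = $320,625.
Difference $320,600 − $320,625 = −$25 applied to largest allocation (Delacroix): Delacroix becomes $80,250.

Vance: $51,925; Halvorsen: $78,975; Nwosu: $48,650; Delacroix: $80,250; Okafor: $43,450; Haddad: $17,350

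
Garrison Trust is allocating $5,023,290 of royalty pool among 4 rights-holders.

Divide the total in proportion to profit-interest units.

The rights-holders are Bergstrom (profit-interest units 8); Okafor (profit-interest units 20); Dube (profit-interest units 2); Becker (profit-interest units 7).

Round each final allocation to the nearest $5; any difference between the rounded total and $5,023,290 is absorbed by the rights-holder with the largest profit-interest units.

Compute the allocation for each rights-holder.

Bergstrom: $1,086,115; Okafor: $2,715,295; Dube: $271,530; Becker: $950,350

Profit-interest units total: 37.
Unrounded shares: Bergstrom 8/37 × $5,023,290 = 1,086,116.76; Okafor 20/37 × $5,023,290 = 2,715,291.89; Dube 2/37 × $5,023,290 = 271,529.19; Becker 7/37 × $5,023,290 = 950,352.16.
Rounded to nearest $5: Bergstrom $1,086,115; Okafor $2,715,290; Dube $271,530; Becker $950,350. Sum = $5,023,285.
Difference $5,023,290 − $5,023,285 = +$5 applied to largest profit-interest units (Okafor): Okafor becomes $2,715,295.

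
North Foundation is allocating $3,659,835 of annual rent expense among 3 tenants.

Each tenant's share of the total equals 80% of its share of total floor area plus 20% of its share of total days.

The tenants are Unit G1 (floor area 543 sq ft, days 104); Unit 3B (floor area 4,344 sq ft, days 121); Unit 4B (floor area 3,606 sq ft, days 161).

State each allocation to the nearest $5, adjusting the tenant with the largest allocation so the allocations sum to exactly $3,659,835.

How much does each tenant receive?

Floor area total 8,493; days total 386.
Combined weights (80% floor area + 20% days): Unit G1 0.1050; Unit 3B 0.4719; Unit 4B 0.4231.
Unrounded shares: Unit G1 384,407.16; Unit 3B 1,726,996.84; Unit 4B 1,548,430.99.
At nearest $5: Unit G1 $384,405; Unit 3B $1,726,995; Unit 4B $1,548,430. Sum = $3,659,830.
Difference $3,659,835 − $3,659,830 = +$5 applied to largest allocation (Unit 3B): Unit 3B becomes $1,727,000.

Unit G1: $384,405; Unit 3B: $1,727,000; Unit 4B: $1,548,430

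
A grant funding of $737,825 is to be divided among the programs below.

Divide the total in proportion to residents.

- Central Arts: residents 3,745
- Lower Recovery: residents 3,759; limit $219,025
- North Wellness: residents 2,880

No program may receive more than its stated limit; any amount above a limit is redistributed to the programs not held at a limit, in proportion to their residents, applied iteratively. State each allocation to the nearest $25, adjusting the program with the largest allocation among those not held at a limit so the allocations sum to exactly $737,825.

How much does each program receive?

Central Arts: $293,275 | Lower Recovery: $219,025 | North Wellness: $225,525

Sum of residents: 10,384.
Proportional shares (ignoring caps): Central Arts 266,097.33; Lower Recovery 267,092.08; North Wellness 204,635.59.
Cap binds for Lower Recovery ($219,025); remaining pool $518,800 reallocated over remaining residents 6,625.
Remaining shares: Central Arts 293,268.83 → $293,275; North Wellness 225,531.17 → $225,525.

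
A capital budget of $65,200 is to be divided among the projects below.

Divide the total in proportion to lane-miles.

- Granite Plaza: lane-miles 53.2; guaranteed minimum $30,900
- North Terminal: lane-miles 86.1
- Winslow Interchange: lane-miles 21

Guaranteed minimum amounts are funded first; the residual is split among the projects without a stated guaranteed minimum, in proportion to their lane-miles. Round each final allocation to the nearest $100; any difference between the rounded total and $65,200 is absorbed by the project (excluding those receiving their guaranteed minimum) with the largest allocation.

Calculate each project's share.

Granite Plaza: $30,900; North Terminal: $27,600; Winslow Interchange: $6,700

Fund the minimums — Granite Plaza $30,900. Balance $34,300.
Balance split over remaining lane-miles 107.1: North Terminal 27,574.51 → $27,600; Winslow Interchange 6,725.49 → $6,700.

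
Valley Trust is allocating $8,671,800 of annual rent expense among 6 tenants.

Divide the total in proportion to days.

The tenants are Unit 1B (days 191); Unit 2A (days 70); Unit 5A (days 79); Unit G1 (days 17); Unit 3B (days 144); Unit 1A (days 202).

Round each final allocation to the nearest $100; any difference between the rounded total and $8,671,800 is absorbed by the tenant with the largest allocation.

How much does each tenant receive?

Unit 1B: $2,356,100; Unit 2A: $863,500; Unit 5A: $974,500; Unit G1: $209,700; Unit 3B: $1,776,300; Unit 1A: $2,491,700

Combined days = 703.
Pro-rata amounts: Unit 1B 191/703 × $8,671,800 = 2,356,065.15; Unit 2A 70/703 × $8,671,800 = 863,479.37; Unit 5A 79/703 × $8,671,800 = 974,498.15; Unit G1 17/703 × $8,671,800 = 209,702.13; Unit 3B 144/703 × $8,671,800 = 1,776,300.43; Unit 1A 202/703 × $8,671,800 = 2,491,754.77.
Rounded to nearest $100: Unit 1B $2,356,100; Unit 2A $863,500; Unit 5A $974,500; Unit G1 $209,700; Unit 3B $1,776,300; Unit 1A $2,491,800. Sum = $8,671,900.
Difference $8,671,800 − $8,671,900 = −$100 applied to largest allocation (Unit 1A): Unit 1A becomes $2,491,700.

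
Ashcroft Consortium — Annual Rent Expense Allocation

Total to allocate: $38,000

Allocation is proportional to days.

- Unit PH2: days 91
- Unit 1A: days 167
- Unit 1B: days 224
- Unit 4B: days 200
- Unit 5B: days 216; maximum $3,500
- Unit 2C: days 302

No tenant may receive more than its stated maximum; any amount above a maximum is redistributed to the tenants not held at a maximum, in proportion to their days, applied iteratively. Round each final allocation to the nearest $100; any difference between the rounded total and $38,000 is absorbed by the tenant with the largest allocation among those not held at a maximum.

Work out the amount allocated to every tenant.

Sum of days: 1,200.
Proportional shares (ignoring caps): Unit PH2 2,881.67; Unit 1A 5,288.33; Unit 1B 7,093.33; Unit 4B 6,333.33; Unit 5B 6,840.00; Unit 2C 9,563.33.
Capped: Unit 5B ($3,500); balance $34,500 reallocated over remaining days 984.
Remaining shares: Unit PH2 3,190.55 → $3,200; Unit 1A 5,855.18 → $5,900; Unit 1B 7,853.66 → $7,900; Unit 4B 7,012.20 → $7,000; Unit 2C 10,588.41 → $10,600.
Rounding difference −$100 applied to Unit 2C → $10,500.

Unit PH2: $3,200 | Unit 1A: $5,900 | Unit 1B: $7,900 | Unit 4B: $7,000 | Unit 5B: $3,500 | Unit 2C: $10,500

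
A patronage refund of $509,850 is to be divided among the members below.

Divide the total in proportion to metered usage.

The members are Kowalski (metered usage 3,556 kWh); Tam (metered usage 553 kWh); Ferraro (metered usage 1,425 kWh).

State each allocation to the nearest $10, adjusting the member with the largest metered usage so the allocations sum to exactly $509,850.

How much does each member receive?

Kowalski: $327,610 · Tam: $50,950 · Ferraro: $131,290

Metered usage total: 5,534.
Raw shares: Kowalski 3,556/5,534 × $509,850 = 327,615.94; Tam 553/5,534 × $509,850 = 50,948.15; Ferraro 1,425/5,534 × $509,850 = 131,285.91.
Rounded to nearest $10: Kowalski $327,620; Tam $50,950; Ferraro $131,290. Sum = $509,860.
Difference $509,850 − $509,860 = −$10 applied to largest metered usage (Kowalski): Kowalski becomes $327,610.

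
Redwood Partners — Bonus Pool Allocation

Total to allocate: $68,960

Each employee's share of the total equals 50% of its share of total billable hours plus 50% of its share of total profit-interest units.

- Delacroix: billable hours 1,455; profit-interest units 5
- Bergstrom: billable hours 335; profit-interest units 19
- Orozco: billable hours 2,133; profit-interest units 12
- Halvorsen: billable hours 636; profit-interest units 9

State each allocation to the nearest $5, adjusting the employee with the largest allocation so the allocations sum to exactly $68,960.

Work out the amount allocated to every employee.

Delacroix: $14,835 | Bergstrom: $17,090 | Orozco: $25,330 | Halvorsen: $11,705

Totals — billable hours 4,559, profit-interest units 45.
Combined weights (50% billable hours + 50% profit-interest units): Delacroix 0.2151; Bergstrom 0.2479; Orozco 0.3673; Halvorsen 0.1698.
Pro-rata amounts: Delacroix 14,835.37; Bergstrom 17,091.85; Orozco 25,326.68; Halvorsen 11,706.11.
After rounding ($5): Delacroix $14,835; Bergstrom $17,090; Orozco $25,325; Halvorsen $11,705. Sum = $68,955.
Difference $68,960 − $68,955 = +$5 applied to largest allocation (Orozco): Orozco becomes $25,330.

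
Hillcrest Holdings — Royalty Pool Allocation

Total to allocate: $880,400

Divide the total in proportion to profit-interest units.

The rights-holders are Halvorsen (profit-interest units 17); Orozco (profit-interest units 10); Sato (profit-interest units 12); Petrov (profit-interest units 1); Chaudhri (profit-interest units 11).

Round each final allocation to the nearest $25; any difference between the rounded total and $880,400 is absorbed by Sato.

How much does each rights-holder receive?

Halvorsen: $293,475; Orozco: $172,625; Sato: $207,125; Petrov: $17,275; Chaudhri: $189,900

Sum of profit-interest units: 51.
Proportional shares: Halvorsen 17/51 × $880,400 = 293,466.67; Orozco 10/51 × $880,400 = 172,627.45; Sato 12/51 × $880,400 = 207,152.94; Petrov 1/51 × $880,400 = 17,262.75; Chaudhri 11/51 × $880,400 = 189,890.20.
After rounding ($25): Halvorsen $293,475; Orozco $172,625; Sato $207,150; Petrov $17,275; Chaudhri $189,900. Sum = $880,425.
Difference $880,400 − $880,425 = −$25 applied to Sato: Sato becomes $207,125.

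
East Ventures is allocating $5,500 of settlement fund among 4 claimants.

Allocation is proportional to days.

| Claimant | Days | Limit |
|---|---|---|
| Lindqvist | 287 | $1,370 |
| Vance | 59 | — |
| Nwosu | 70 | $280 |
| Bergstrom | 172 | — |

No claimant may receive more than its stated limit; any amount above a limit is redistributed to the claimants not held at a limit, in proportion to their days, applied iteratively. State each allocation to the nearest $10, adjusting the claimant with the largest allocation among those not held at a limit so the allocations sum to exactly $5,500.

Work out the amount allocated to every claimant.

Sum of days: 588.
Proportional shares (ignoring caps): Lindqvist 2,684.52; Vance 551.87; Nwosu 654.76; Bergstrom 1,608.84.
Capped: Lindqvist ($1,370), Nwosu ($280); residual $3,850 reallocated over remaining days 231.
Redistributed shares: Vance 983.33 → $980; Bergstrom 2,866.67 → $2,870.

Lindqvist: $1,370 · Vance: $980 · Nwosu: $280 · Bergstrom: $2,870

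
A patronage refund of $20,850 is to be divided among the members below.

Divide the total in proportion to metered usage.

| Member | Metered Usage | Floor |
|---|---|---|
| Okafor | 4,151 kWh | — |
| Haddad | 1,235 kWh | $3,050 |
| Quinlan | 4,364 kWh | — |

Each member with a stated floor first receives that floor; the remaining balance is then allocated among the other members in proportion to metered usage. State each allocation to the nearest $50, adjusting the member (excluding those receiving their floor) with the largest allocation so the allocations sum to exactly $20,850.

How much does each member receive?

Okafor: $8,700 · Haddad: $3,050 · Quinlan: $9,100

Guaranteed amounts: Haddad $3,050. Balance $17,800.
Balance split over remaining metered usage 8,515: Okafor 8,677.37 → $8,700; Quinlan 9,122.63 → $9,100.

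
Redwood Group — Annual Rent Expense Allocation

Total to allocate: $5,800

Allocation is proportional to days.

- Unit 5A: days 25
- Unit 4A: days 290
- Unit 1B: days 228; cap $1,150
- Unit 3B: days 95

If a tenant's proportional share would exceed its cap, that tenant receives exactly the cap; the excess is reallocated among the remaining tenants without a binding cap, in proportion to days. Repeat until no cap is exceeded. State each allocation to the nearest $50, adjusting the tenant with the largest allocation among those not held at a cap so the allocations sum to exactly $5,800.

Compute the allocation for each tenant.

Unit 5A: $300 | Unit 4A: $3,250 | Unit 1B: $1,150 | Unit 3B: $1,100

Total days = 638.
Pro-rata shares before constraints: Unit 5A 227.27; Unit 4A 2,636.36; Unit 1B 2,072.73; Unit 3B 863.64.
Capped: Unit 1B ($1,150); remaining pool $4,650 reallocated over remaining days 410.
Redistributed shares: Unit 5A 283.54 → $300; Unit 4A 3,289.02 → $3,300; Unit 3B 1,077.44 → $1,100.
Rounding difference −$50 applied to Unit 4A → $3,250.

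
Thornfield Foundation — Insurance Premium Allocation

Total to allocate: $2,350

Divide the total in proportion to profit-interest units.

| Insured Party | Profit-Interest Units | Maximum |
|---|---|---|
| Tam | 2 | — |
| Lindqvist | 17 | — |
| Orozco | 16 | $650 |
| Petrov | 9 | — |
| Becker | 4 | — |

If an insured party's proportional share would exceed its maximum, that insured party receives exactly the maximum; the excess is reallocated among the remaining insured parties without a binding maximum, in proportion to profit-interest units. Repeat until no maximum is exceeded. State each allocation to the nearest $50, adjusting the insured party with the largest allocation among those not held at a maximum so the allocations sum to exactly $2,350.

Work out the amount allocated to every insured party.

Tam: $100; Lindqvist: $900; Orozco: $650; Petrov: $500; Becker: $200

Sum of profit-interest units: 48.
Unconstrained shares: Tam 97.92; Lindqvist 832.29; Orozco 783.33; Petrov 440.62; Becker 195.83.
Cap binds for Orozco ($650); residual $1,700 reallocated over remaining profit-interest units 32.
Shares after redistribution: Tam 106.25 → $100; Lindqvist 903.12 → $900; Petrov 478.12 → $500; Becker 212.50 → $200.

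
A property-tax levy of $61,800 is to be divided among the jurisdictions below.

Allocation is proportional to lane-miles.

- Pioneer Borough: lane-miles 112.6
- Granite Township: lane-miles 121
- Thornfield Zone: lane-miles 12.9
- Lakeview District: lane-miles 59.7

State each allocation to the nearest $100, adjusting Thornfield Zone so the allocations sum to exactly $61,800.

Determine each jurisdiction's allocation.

Pioneer Borough: $22,700; Granite Township: $24,400; Thornfield Zone: $2,700; Lakeview District: $12,000

Total lane-miles = 306.2.
Proportional shares: Pioneer Borough 112.6/306.2 × $61,800 = 22,725.93; Granite Township 121/306.2 × $61,800 = 24,421.29; Thornfield Zone 12.9/306.2 × $61,800 = 2,603.59; Lakeview District 59.7/306.2 × $61,800 = 12,049.18.
After rounding ($100): Pioneer Borough $22,700; Granite Township $24,400; Thornfield Zone $2,600; Lakeview District $12,000. Sum = $61,700.
Difference $61,800 − $61,700 = +$100 applied to Thornfield Zone: Thornfield Zone becomes $2,700.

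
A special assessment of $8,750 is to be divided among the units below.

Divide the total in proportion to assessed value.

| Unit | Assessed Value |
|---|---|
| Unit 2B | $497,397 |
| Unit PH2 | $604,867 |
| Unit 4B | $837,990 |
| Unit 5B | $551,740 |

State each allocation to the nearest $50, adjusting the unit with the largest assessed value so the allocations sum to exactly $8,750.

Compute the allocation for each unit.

Combined assessed value = 497,397 + 604,867 + 837,990 + 551,740 = 2,491,994.
Unrounded shares: Unit 2B 1,746.48; Unit PH2 2,123.84; Unit 4B 2,942.39; Unit 5B 1,937.29.
Rounded to nearest $50: Unit 2B $1,750; Unit PH2 $2,100; Unit 4B $2,950; Unit 5B $1,950. Sum = $8,750.
Sum already equals the total — no adjustment.

Unit 2B: $1,750 · Unit PH2: $2,100 · Unit 4B: $2,950 · Unit 5B: $1,950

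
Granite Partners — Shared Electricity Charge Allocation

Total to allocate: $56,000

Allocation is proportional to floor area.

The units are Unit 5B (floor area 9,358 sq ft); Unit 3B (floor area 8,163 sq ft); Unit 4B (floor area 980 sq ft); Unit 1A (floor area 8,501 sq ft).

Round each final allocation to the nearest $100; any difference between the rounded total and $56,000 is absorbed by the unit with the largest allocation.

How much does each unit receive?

Unit 5B: $19,500; Unit 3B: $16,900; Unit 4B: $2,000; Unit 1A: $17,600

Combined floor area = 27,002.
Proportional shares: Unit 5B 9,358/27,002 × $56,000 = 19,407.75; Unit 3B 8,163/27,002 × $56,000 = 16,929.41; Unit 4B 980/27,002 × $56,000 = 2,032.44; Unit 1A 8,501/27,002 × $56,000 = 17,630.40.
After rounding ($100): Unit 5B $19,400; Unit 3B $16,900; Unit 4B $2,000; Unit 1A $17,600. Sum = $55,900.
Difference $56,000 − $55,900 = +$100 applied to largest allocation (Unit 5B): Unit 5B becomes $19,500.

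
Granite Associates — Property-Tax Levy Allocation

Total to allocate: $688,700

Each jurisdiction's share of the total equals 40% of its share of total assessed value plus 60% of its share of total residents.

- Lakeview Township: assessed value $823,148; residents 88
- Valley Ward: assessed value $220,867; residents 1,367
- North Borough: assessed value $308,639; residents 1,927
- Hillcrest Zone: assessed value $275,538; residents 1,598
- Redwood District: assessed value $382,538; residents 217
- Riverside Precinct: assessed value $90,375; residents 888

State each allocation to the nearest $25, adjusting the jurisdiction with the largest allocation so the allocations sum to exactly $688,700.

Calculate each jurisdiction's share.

Lakeview Township: $113,900; Valley Ward: $121,800; North Borough: $171,300; Hillcrest Zone: $144,650; Redwood District: $64,900; Riverside Precinct: $72,150

Totals — assessed value 2,101,105, residents 6,085.
Composite weights (40% assessed value + 60% residents): Lakeview Township 0.1654; Valley Ward 0.1768; North Borough 0.2488; Hillcrest Zone 0.2100; Redwood District 0.0942; Riverside Precinct 0.1048.
Proportional shares: Lakeview Township 113,900.45; Valley Ward 121,788.50; North Borough 171,324.92; Hillcrest Zone 144,643.26; Redwood District 64,891.34; Riverside Precinct 72,151.52.
After rounding ($25): Lakeview Township $113,900; Valley Ward $121,800; North Borough $171,325; Hillcrest Zone $144,650; Redwood District $64,900; Riverside Precinct $72,150. Sum = $688,725.
Difference $688,700 − $688,725 = −$25 applied to largest allocation (North Borough): North Borough becomes $171,300.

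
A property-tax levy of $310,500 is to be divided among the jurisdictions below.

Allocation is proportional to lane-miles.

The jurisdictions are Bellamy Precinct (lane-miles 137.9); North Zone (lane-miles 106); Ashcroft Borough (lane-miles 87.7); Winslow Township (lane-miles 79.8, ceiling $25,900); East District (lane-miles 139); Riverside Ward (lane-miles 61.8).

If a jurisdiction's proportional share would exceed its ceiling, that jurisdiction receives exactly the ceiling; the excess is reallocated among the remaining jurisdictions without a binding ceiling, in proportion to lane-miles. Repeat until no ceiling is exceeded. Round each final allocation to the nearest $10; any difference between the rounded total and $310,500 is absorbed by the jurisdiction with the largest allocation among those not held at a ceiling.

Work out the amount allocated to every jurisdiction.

Bellamy Precinct: $73,720 | North Zone: $56,660 | Ashcroft Borough: $46,880 | Winslow Township: $25,900 | East District: $74,300 | Riverside Ward: $33,040

Combined lane-miles = 612.2.
Unconstrained shares: Bellamy Precinct 69,941.11; North Zone 53,761.84; Ashcroft Borough 44,480.32; Winslow Township 40,473.54; East District 70,499.02; Riverside Ward 31,344.17.
Held at cap: Winslow Township ($25,900); residual $284,600 reallocated over remaining lane-miles 532.4.
Remaining shares: Bellamy Precinct 73,715.89 → $73,720; North Zone 56,663.41 → $56,660; Ashcroft Borough 46,880.95 → $46,880; East District 74,303.91 → $74,300; Riverside Ward 33,035.84 → $33,040.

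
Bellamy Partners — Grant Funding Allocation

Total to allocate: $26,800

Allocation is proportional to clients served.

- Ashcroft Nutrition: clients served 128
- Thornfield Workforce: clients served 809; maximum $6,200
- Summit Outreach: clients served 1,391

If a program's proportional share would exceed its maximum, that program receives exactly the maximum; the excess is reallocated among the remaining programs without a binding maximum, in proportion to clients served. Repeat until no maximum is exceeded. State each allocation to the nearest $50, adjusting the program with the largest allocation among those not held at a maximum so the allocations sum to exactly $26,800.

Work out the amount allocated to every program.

Sum of clients served: 2,328.
Unconstrained shares: Ashcroft Nutrition 1,473.54; Thornfield Workforce 9,313.23; Summit Outreach 16,013.23.
Held at cap: Thornfield Workforce ($6,200); remaining pool $20,600 reallocated over remaining clients served 1,519.
Shares after redistribution: Ashcroft Nutrition 1,735.88 → $1,750; Summit Outreach 18,864.12 → $18,850.

Ashcroft Nutrition: $1,750 · Thornfield Workforce: $6,200 · Summit Outreach: $18,850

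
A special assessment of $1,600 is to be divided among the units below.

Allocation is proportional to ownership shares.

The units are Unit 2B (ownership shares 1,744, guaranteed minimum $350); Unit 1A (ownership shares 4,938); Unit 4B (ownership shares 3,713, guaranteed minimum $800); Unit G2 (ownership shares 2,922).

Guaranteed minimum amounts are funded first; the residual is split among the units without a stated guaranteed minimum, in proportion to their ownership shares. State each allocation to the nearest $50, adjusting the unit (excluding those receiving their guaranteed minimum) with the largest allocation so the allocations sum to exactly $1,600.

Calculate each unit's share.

Fund the minimums — Unit 2B $350; Unit 4B $800. Remaining pool $450.
Remaining pool split over remaining ownership shares 7,860: Unit 1A 282.71 → $300; Unit G2 167.29 → $150.

Unit 2B: $350 · Unit 1A: $300 · Unit 4B: $800 · Unit G2: $150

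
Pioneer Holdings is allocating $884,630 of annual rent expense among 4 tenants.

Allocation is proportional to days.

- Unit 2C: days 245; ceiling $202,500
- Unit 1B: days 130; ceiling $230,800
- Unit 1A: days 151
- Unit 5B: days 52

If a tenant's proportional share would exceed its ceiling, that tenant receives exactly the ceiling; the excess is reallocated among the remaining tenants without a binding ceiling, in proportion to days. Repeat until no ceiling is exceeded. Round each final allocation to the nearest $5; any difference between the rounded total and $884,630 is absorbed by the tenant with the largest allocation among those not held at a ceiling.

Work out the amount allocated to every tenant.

Unit 2C: $202,500; Unit 1B: $230,800; Unit 1A: $335,720; Unit 5B: $115,610

Combined days = 578.
Unconstrained shares: Unit 2C 374,972.92; Unit 1B 198,965.22; Unit 1A 231,105.76; Unit 5B 79,586.09.
Cap binds for Unit 2C ($202,500); remaining pool $682,130 reallocated over remaining days 333.
Cap binds for Unit 1B ($230,800); remaining pool $451,330 reallocated over remaining days 203.
Redistributed shares: Unit 1A 335,718.37 → $335,720; Unit 5B 115,611.63 → $115,610.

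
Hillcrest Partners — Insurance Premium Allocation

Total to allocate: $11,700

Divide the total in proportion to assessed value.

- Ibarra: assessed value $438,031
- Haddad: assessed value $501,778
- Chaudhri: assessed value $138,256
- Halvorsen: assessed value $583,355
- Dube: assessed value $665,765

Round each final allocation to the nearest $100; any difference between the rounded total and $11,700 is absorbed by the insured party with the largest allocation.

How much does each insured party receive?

Ibarra: $2,200 | Haddad: $2,500 | Chaudhri: $700 | Halvorsen: $2,900 | Dube: $3,400

Combined assessed value = 2,327,185.
Proportional shares: Ibarra 438,031/2,327,185 × $11,700 = 2,202.22; Haddad 501,778/2,327,185 × $11,700 = 2,522.71; Chaudhri 138,256/2,327,185 × $11,700 = 695.09; Halvorsen 583,355/2,327,185 × $11,700 = 2,932.84; Dube 665,765/2,327,185 × $11,700 = 3,347.16.
At nearest $100: Ibarra $2,200; Haddad $2,500; Chaudhri $700; Halvorsen $2,900; Dube $3,300. Sum = $11,600.
Difference $11,700 − $11,600 = +$100 applied to largest allocation (Dube): Dube becomes $3,400.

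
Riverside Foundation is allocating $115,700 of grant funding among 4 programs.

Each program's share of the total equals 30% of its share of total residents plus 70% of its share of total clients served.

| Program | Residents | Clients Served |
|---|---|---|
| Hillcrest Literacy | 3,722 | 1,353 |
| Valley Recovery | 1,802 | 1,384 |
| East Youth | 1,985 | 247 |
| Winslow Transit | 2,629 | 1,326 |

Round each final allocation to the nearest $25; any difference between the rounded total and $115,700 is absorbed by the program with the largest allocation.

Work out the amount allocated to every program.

Totals — residents 10,138, clients served 4,310.
Composite weights (30% residents + 70% clients served): Hillcrest Literacy 0.3299; Valley Recovery 0.2781; East Youth 0.0989; Winslow Transit 0.2932.
Pro-rata amounts: Hillcrest Literacy 38,167.68; Valley Recovery 32,176.60; East Youth 11,437.57; Winslow Transit 33,918.15.
Rounded to nearest $25: Hillcrest Literacy $38,175; Valley Recovery $32,175; East Youth $11,450; Winslow Transit $33,925. Sum = $115,725.
Difference $115,700 − $115,725 = −$25 applied to largest allocation (Hillcrest Literacy): Hillcrest Literacy becomes $38,150.

Hillcrest Literacy: $38,150 · Valley Recovery: $32,175 · East Youth: $11,450 · Winslow Transit: $33,925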